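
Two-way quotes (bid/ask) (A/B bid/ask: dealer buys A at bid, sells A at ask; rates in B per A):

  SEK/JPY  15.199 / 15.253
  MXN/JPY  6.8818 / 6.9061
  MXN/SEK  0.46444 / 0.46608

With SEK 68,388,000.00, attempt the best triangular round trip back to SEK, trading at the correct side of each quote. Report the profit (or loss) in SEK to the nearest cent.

Best loop SEK → JPY → MXN → SEK:
SEK 68,388,000.00 × 15.199 (sell SEK at bid) = JPY 1,039,429,212
JPY 1,039,429,212 ÷ 6.9061 (buy MXN at ask) = MXN 150,508,856.23
MXN 150,508,856.23 × 0.46444 (sell MXN at bid) = SEK 69,902,333.19

Net profit: SEK 1,514,333.19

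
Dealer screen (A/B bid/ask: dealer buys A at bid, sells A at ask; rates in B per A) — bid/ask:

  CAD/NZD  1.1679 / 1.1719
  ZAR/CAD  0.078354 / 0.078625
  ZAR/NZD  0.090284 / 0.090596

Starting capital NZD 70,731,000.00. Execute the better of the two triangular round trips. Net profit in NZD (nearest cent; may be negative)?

Best loop NZD → ZAR → CAD → NZD:
NZD 70,731,000.00 ÷ 0.090596 (buy ZAR at ask) = ZAR 780,729,833.55
ZAR 780,729,833.55 × 0.078354 (sell ZAR at bid) = CAD 61,173,305.38
CAD 61,173,305.38 × 1.1679 (sell CAD at bid) = NZD 71,444,303.35

Net profit: NZD 713,303.35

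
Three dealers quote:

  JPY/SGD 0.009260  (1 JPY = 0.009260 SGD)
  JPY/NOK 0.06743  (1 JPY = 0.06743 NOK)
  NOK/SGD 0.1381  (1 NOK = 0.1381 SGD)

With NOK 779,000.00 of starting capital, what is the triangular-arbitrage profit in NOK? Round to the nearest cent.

Profit: NOK 4,381.50

Profitable loop is NOK → SGD → JPY → NOK:
NOK 779,000.00 × 0.1381 = SGD 107,579.90
SGD 107,579.90 ÷ 0.009260 = JPY 11,617,700
JPY 11,617,700 × 0.06743 = NOK 783,381.50
Profit = NOK 783,381.50 − NOK 779,000.00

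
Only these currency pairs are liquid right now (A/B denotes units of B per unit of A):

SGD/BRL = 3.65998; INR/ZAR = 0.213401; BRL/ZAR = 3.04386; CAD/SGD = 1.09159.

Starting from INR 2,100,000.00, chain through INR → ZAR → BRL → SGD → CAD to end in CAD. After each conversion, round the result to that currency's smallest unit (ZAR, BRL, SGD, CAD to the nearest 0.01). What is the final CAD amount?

CAD 36,851.30

INR 2,100,000.00 × 0.213401 = ZAR 448,142.10
ZAR 448,142.10 ÷ 3.04386 = BRL 147,228.22
BRL 147,228.22 ÷ 3.65998 = SGD 40,226.51
SGD 40,226.51 ÷ 1.09159 = CAD 36,851.30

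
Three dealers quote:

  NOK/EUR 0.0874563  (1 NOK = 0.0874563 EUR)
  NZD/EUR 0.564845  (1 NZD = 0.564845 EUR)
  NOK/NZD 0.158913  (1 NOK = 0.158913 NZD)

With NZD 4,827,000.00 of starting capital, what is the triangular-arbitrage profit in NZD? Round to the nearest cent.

Profit: NZD 127,215.73

Profitable loop is NZD → EUR → NOK → NZD:
NZD 4,827,000.00 × 0.564845 = EUR 2,726,506.82
EUR 2,726,506.82 ÷ 0.0874563 = NOK 31,175,647.90
NOK 31,175,647.90 × 0.158913 = NZD 4,954,215.73
Profit = NZD 4,954,215.73 − NZD 4,827,000.00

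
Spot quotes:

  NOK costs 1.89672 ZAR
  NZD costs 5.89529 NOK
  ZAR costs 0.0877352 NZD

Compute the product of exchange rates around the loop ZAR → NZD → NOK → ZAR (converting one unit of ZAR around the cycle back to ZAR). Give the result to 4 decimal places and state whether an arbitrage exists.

Around ZAR → NZD → NOK → ZAR: 1 × 0.0877352 × 5.89529 × 1.89672 = 0.981030
Product < 1; profitable direction is ZAR → NOK → NZD → ZAR.

0.9810 (arbitrage exists)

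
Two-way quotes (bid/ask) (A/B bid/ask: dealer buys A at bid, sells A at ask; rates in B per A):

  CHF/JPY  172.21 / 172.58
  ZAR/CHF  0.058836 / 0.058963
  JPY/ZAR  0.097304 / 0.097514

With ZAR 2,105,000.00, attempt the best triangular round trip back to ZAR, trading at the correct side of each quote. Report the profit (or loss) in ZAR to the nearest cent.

Best loop ZAR → JPY → CHF → ZAR:
ZAR 2,105,000.00 ÷ 0.097514 (buy JPY at ask) = JPY 21,586,644
JPY 21,586,644 ÷ 172.58 (buy CHF at ask) = CHF 125,081.96
CHF 125,081.96 ÷ 0.058963 (buy ZAR at ask) = ZAR 2,121,363.50

Net profit: ZAR 16,363.50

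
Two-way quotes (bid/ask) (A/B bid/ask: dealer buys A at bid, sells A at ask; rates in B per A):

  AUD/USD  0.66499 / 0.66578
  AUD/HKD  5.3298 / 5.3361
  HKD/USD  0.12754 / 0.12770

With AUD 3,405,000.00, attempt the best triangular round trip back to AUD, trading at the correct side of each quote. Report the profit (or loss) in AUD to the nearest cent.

Net profit: AUD 71,511.71

Best loop AUD → HKD → USD → AUD:
AUD 3,405,000.00 × 5.3298 (sell AUD at bid) = HKD 18,147,969.00
HKD 18,147,969.00 × 0.12754 (sell HKD at bid) = USD 2,314,591.97
USD 2,314,591.97 ÷ 0.66578 (buy AUD at ask) = AUD 3,476,511.71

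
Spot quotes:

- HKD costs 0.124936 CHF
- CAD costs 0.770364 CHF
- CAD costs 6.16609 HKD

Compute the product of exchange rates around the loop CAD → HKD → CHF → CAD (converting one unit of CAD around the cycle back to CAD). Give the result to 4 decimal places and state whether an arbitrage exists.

Around CAD → HKD → CHF → CAD: 1 × 6.16609 × 0.124936 ÷ 0.770364 = 1.000003
Product ≈ 1 (deviation 0.000%, within rounding noise).

1.0000 (no arbitrage)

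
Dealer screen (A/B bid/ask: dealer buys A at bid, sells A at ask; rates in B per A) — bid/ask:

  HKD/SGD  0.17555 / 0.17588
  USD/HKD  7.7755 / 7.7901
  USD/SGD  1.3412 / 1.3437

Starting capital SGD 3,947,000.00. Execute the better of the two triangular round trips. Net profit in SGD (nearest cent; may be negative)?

Best loop SGD → USD → HKD → SGD:
SGD 3,947,000.00 ÷ 1.3437 (buy USD at ask) = USD 2,937,411.62
USD 2,937,411.62 × 7.7755 (sell USD at bid) = HKD 22,839,844.09
HKD 22,839,844.09 × 0.17555 (sell HKD at bid) = SGD 4,009,534.63

Net profit: SGD 62,534.63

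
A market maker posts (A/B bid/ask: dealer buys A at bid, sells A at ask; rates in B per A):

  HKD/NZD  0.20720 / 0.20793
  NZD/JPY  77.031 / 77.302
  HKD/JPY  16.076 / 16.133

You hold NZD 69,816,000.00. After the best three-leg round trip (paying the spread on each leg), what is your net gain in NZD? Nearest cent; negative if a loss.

Best loop NZD → HKD → JPY → NZD:
NZD 69,816,000.00 ÷ 0.20793 (buy HKD at ask) = HKD 335,766,844.61
HKD 335,766,844.61 × 16.076 (sell HKD at bid) = JPY 5,397,787,794
JPY 5,397,787,794 ÷ 77.302 (buy NZD at ask) = NZD 69,827,272.18

Net profit: NZD 11,272.18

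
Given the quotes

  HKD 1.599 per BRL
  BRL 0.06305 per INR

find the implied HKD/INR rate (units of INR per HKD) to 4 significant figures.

HKD/INR = 9.919

1 HKD ÷ 1.599 = 0.625391 BRL
0.625391 BRL ÷ 0.06305 = 9.91897 INR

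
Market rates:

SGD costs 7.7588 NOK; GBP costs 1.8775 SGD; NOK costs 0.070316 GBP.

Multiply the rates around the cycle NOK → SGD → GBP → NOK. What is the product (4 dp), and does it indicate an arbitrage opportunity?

0.9763 (arbitrage exists)

Around NOK → SGD → GBP → NOK: 1 ÷ 7.7588 ÷ 1.8775 ÷ 0.070316 = 0.976273
Product < 1; profitable direction is NOK → GBP → SGD → NOK.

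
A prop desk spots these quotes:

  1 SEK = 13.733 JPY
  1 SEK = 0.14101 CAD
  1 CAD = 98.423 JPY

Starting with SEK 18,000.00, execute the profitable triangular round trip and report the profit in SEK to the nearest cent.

Profit: SEK 190.88

Profitable loop is SEK → CAD → JPY → SEK:
SEK 18,000.00 × 0.14101 = CAD 2,538.18
CAD 2,538.18 × 98.423 = JPY 249,815
JPY 249,815 ÷ 13.733 = SEK 18,190.88
Profit = SEK 18,190.88 − SEK 18,000.00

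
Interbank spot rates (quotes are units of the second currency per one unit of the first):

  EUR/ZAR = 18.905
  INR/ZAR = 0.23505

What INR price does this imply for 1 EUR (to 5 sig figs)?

1 EUR × 18.905 = 18.905 ZAR
18.905 ZAR ÷ 0.23505 = 80.4297 INR

EUR/INR = 80.430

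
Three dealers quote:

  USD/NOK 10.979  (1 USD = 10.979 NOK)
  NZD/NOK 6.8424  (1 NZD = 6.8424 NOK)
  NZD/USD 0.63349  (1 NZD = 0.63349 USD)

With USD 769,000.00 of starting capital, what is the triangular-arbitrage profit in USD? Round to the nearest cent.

Profit: USD 12,664.57

Profitable loop is USD → NOK → NZD → USD:
USD 769,000.00 × 10.979 = NOK 8,442,851.00
NOK 8,442,851.00 ÷ 6.8424 = NZD 1,233,901.99
NZD 1,233,901.99 × 0.63349 = USD 781,664.57
Profit = USD 781,664.57 − USD 769,000.00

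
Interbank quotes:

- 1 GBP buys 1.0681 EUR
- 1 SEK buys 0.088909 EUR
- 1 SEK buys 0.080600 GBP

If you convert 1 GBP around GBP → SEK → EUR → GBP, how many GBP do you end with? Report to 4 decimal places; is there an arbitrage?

1.0328 (arbitrage exists)

Around GBP → SEK → EUR → GBP: 1 ÷ 0.080600 × 0.088909 ÷ 1.0681 = 1.032758
Product > 1; profitable direction is GBP → SEK → EUR → GBP.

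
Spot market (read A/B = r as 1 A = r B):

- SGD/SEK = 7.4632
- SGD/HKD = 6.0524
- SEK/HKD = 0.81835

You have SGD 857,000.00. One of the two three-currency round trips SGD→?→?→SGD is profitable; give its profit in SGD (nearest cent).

Profit: SGD 7,803.36

Profitable loop is SGD → SEK → HKD → SGD:
SGD 857,000.00 × 7.4632 = SEK 6,395,962.40
SEK 6,395,962.40 × 0.81835 = HKD 5,234,135.83
HKD 5,234,135.83 ÷ 6.0524 = SGD 864,803.36
Profit = SGD 864,803.36 − SGD 857,000.00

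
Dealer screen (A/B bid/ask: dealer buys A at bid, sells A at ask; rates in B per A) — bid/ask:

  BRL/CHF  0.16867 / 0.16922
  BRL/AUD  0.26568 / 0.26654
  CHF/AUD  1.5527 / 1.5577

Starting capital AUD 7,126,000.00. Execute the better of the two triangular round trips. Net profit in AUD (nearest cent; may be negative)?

Net profit: AUD 56,393.09

Best loop AUD → CHF → BRL → AUD:
AUD 7,126,000.00 ÷ 1.5577 (buy CHF at ask) = CHF 4,574,693.46
CHF 4,574,693.46 ÷ 0.16922 (buy BRL at ask) = BRL 27,033,999.87
BRL 27,033,999.87 × 0.26568 (sell BRL at bid) = AUD 7,182,393.09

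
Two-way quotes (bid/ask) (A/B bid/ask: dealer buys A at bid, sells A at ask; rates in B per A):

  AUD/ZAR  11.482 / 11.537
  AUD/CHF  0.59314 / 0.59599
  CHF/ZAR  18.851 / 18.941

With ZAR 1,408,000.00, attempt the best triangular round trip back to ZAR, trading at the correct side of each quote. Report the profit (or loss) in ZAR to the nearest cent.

Net profit: ZAR 24,116.41

Best loop ZAR → CHF → AUD → ZAR:
ZAR 1,408,000.00 ÷ 18.941 (buy CHF at ask) = CHF 74,336.10
CHF 74,336.10 ÷ 0.59599 (buy AUD at ask) = AUD 124,727.09
AUD 124,727.09 × 11.482 (sell AUD at bid) = ZAR 1,432,116.41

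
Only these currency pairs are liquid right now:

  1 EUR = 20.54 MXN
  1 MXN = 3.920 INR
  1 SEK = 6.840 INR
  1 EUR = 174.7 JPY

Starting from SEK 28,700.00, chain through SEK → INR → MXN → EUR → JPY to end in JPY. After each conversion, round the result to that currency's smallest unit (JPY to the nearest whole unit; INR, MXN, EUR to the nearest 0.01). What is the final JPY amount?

JPY 425,936

SEK 28,700.00 × 6.840 = INR 196,308.00
INR 196,308.00 ÷ 3.920 = MXN 50,078.57
MXN 50,078.57 ÷ 20.54 = EUR 2,438.10
EUR 2,438.10 × 174.7 = JPY 425,936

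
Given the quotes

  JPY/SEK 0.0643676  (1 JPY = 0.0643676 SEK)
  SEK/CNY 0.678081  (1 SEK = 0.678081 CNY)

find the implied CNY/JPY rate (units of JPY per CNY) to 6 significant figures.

CNY/JPY = 22.9114

1 CNY ÷ 0.678081 = 1.47475 SEK
1.47475 SEK ÷ 0.0643676 = 22.9114 JPY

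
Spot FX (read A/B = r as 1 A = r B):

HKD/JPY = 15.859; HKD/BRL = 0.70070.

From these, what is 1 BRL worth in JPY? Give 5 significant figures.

BRL/JPY = 22.633

1 BRL ÷ 0.70070 = 1.42714 HKD
1.42714 HKD × 15.859 = 22.6331 JPY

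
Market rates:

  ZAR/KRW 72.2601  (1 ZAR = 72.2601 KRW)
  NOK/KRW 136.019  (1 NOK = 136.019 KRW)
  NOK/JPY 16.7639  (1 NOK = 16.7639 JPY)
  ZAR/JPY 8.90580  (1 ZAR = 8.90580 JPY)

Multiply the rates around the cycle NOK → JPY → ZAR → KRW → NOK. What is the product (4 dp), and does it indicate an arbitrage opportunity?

1.0000 (no arbitrage)

Around NOK → JPY → ZAR → KRW → NOK: 1 × 16.7639 ÷ 8.90580 × 72.2601 ÷ 136.019 = 1.000003
Product ≈ 1 (deviation 0.000%, within rounding noise).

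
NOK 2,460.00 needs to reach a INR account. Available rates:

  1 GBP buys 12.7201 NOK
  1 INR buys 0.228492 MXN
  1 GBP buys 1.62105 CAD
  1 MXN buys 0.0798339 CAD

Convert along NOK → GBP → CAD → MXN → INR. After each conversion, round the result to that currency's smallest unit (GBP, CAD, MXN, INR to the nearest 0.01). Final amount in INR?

INR 17,185.63

NOK 2,460.00 ÷ 12.7201 = GBP 193.39
GBP 193.39 × 1.62105 = CAD 313.49
CAD 313.49 ÷ 0.0798339 = MXN 3,926.78
MXN 3,926.78 ÷ 0.228492 = INR 17,185.63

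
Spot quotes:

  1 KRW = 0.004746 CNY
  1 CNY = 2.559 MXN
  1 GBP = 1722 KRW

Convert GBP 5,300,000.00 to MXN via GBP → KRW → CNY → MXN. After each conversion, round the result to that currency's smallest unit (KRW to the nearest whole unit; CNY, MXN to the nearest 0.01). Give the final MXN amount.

MXN 110,842,684.77

GBP 5,300,000.00 × 1722 = KRW 9,126,600,000
KRW 9,126,600,000 × 0.004746 = CNY 43,314,843.60
CNY 43,314,843.60 × 2.559 = MXN 110,842,684.77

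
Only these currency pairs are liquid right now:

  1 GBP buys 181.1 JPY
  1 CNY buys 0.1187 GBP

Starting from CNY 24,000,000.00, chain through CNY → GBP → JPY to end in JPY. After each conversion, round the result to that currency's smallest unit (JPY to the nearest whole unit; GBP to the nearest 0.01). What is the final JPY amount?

CNY 24,000,000.00 × 0.1187 = GBP 2,848,800.00
GBP 2,848,800.00 × 181.1 = JPY 515,917,680

JPY 515,917,680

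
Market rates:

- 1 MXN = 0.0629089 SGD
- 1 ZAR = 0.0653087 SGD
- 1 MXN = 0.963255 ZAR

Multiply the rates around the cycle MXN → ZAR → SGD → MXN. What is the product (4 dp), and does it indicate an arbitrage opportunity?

Around MXN → ZAR → SGD → MXN: 1 × 0.963255 × 0.0653087 ÷ 0.0629089 = 1.000001
Product ≈ 1 (deviation 0.000%, within rounding noise).

1.0000 (no arbitrage)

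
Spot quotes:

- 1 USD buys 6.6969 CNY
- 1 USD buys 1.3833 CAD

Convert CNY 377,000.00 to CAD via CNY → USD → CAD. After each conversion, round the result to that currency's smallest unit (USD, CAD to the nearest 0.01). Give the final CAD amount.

CAD 77,872.46

CNY 377,000.00 ÷ 6.6969 = USD 56,294.70
USD 56,294.70 × 1.3833 = CAD 77,872.46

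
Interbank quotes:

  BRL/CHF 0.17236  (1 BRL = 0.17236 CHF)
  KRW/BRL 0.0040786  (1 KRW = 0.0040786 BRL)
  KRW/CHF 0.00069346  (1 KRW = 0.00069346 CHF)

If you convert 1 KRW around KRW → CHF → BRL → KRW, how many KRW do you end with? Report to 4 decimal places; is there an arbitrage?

0.9864 (arbitrage exists)

Around KRW → CHF → BRL → KRW: 1 × 0.00069346 ÷ 0.17236 ÷ 0.0040786 = 0.986447
Product < 1; profitable direction is KRW → BRL → CHF → KRW.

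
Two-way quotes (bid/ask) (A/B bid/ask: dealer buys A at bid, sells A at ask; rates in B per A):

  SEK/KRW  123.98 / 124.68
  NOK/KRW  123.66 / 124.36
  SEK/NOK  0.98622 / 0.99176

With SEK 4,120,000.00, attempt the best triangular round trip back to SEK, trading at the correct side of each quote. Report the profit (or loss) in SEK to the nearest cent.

Net profit: SEK 21,537.01

Best loop SEK → KRW → NOK → SEK:
SEK 4,120,000.00 × 123.98 (sell SEK at bid) = KRW 510,797,600
KRW 510,797,600 ÷ 124.36 (buy NOK at ask) = NOK 4,107,410.74
NOK 4,107,410.74 ÷ 0.99176 (buy SEK at ask) = SEK 4,141,537.01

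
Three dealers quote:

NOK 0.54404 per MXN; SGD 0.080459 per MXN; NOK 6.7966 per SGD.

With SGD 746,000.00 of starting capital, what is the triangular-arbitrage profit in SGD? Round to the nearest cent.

Profitable loop is SGD → NOK → MXN → SGD:
SGD 746,000.00 × 6.7966 = NOK 5,070,263.60
NOK 5,070,263.60 ÷ 0.54404 = MXN 9,319,652.23
MXN 9,319,652.23 × 0.080459 = SGD 749,849.90
Profit = SGD 749,849.90 − SGD 746,000.00

Profit: SGD 3,849.90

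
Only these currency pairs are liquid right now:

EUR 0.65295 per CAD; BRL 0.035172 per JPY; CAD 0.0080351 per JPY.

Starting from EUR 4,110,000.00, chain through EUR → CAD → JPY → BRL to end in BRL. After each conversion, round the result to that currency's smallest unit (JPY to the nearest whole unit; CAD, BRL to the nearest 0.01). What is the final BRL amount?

BRL 27,552,922.69

EUR 4,110,000.00 ÷ 0.65295 = CAD 6,294,509.53
CAD 6,294,509.53 ÷ 0.0080351 = JPY 783,376,626
JPY 783,376,626 × 0.035172 = BRL 27,552,922.69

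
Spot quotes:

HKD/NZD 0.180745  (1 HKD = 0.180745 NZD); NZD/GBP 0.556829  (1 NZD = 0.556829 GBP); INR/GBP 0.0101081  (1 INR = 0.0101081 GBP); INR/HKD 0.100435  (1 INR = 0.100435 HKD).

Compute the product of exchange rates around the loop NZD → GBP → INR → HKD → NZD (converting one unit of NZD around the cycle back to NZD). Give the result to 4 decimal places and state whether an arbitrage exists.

Around NZD → GBP → INR → HKD → NZD: 1 × 0.556829 ÷ 0.0101081 × 0.100435 × 0.180745 = 1.000009
Product ≈ 1 (deviation 0.001%, within rounding noise).

1.0000 (no arbitrage)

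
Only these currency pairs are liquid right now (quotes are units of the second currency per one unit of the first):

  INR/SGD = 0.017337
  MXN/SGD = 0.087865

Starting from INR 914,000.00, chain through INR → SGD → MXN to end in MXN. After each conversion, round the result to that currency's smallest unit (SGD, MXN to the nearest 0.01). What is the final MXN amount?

MXN 180,345.07

INR 914,000.00 × 0.017337 = SGD 15,846.02
SGD 15,846.02 ÷ 0.087865 = MXN 180,345.07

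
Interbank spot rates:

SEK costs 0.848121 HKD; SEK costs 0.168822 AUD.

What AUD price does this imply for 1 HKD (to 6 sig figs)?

HKD/AUD = 0.199054

1 HKD ÷ 0.848121 = 1.17908 SEK
1.17908 SEK × 0.168822 = 0.199054 AUD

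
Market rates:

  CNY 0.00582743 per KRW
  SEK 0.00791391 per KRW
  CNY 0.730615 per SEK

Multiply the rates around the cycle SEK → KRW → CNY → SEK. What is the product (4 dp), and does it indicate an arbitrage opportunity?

1.0079 (arbitrage exists)

Around SEK → KRW → CNY → SEK: 1 ÷ 0.00791391 × 0.00582743 ÷ 0.730615 = 1.007853
Product > 1; profitable direction is SEK → KRW → CNY → SEK.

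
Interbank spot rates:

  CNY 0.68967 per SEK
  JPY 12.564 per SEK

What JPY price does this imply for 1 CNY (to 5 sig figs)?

1 CNY ÷ 0.68967 = 1.44997 SEK
1.44997 SEK × 12.564 = 18.2174 JPY

CNY/JPY = 18.217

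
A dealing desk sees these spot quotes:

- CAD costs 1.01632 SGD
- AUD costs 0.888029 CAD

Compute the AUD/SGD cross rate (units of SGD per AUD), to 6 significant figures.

1 AUD × 0.888029 = 0.888029 CAD
0.888029 CAD × 1.01632 = 0.902522 SGD

AUD/SGD = 0.902522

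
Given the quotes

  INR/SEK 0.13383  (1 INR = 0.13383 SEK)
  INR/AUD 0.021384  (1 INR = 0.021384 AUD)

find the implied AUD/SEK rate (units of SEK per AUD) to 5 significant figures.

1 AUD ÷ 0.021384 = 46.7639 INR
46.7639 INR × 0.13383 = 6.25842 SEK

AUD/SEK = 6.2584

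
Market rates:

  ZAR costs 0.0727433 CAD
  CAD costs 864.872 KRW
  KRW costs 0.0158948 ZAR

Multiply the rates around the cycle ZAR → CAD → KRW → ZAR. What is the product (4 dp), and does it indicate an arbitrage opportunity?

1.0000 (no arbitrage)

Around ZAR → CAD → KRW → ZAR: 1 × 0.0727433 × 864.872 × 0.0158948 = 1.000000
Product ≈ 1 (deviation 0.000%, within rounding noise).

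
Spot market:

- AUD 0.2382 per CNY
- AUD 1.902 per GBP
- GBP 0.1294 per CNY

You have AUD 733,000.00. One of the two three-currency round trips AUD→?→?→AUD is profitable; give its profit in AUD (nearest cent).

Profitable loop is AUD → CNY → GBP → AUD:
AUD 733,000.00 ÷ 0.2382 = CNY 3,077,246.01
CNY 3,077,246.01 × 0.1294 = GBP 398,195.63
GBP 398,195.63 × 1.902 = AUD 757,368.10
Profit = AUD 757,368.10 − AUD 733,000.00

Profit: AUD 24,368.10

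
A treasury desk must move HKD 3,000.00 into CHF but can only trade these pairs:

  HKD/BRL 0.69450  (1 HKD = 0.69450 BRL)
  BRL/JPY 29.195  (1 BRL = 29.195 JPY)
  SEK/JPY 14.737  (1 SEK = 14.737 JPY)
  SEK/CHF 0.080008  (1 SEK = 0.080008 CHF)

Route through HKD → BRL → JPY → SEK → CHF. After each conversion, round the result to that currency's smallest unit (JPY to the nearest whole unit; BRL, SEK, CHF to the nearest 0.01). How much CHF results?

CHF 330.24

HKD 3,000.00 × 0.69450 = BRL 2,083.50
BRL 2,083.50 × 29.195 = JPY 60,828
JPY 60,828 ÷ 14.737 = SEK 4,127.57
SEK 4,127.57 × 0.080008 = CHF 330.24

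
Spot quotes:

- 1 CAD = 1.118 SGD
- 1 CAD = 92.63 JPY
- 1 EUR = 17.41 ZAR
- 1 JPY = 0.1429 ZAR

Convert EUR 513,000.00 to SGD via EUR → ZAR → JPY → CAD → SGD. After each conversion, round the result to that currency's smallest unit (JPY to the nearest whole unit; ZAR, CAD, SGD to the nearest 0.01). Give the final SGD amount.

EUR 513,000.00 × 17.41 = ZAR 8,931,330.00
ZAR 8,931,330.00 ÷ 0.1429 = JPY 62,500,560
JPY 62,500,560 ÷ 92.63 = CAD 674,733.46
CAD 674,733.46 × 1.118 = SGD 754,352.01

SGD 754,352.01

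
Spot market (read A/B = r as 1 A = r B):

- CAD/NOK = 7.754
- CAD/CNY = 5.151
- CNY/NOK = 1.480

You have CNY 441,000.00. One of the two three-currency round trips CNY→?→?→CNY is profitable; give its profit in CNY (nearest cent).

Profit: CNY 7,550.27

Profitable loop is CNY → CAD → NOK → CNY:
CNY 441,000.00 ÷ 5.151 = CAD 85,614.44
CAD 85,614.44 × 7.754 = NOK 663,854.40
NOK 663,854.40 ÷ 1.480 = CNY 448,550.27
Profit = CNY 448,550.27 − CNY 441,000.00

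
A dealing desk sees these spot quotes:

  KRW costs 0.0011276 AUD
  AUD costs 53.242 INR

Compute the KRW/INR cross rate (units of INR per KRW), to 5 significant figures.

1 KRW × 0.0011276 = 0.0011276 AUD
0.0011276 AUD × 53.242 = 0.0600357 INR

KRW/INR = 0.060036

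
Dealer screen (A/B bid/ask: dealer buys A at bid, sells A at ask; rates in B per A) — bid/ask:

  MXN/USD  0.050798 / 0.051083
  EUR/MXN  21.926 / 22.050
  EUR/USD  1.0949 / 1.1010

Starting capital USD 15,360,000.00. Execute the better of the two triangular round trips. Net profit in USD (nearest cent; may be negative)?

Net profit: USD 178,529.63

Best loop USD → EUR → MXN → USD:
USD 15,360,000.00 ÷ 1.1010 (buy EUR at ask) = EUR 13,950,953.68
EUR 13,950,953.68 × 21.926 (sell EUR at bid) = MXN 305,888,610.35
MXN 305,888,610.35 × 0.050798 (sell MXN at bid) = USD 15,538,529.63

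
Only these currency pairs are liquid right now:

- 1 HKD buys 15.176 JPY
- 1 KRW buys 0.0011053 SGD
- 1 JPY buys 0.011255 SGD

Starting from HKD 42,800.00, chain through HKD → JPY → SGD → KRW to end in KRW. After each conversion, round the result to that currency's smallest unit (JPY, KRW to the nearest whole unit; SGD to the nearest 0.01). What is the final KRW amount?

KRW 6,614,032

HKD 42,800.00 × 15.176 = JPY 649,533
JPY 649,533 × 0.011255 = SGD 7,310.49
SGD 7,310.49 ÷ 0.0011053 = KRW 6,614,032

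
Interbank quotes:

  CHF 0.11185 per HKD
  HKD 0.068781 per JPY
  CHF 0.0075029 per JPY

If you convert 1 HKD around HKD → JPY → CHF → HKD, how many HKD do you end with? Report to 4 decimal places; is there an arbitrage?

0.9753 (arbitrage exists)

Around HKD → JPY → CHF → HKD: 1 ÷ 0.068781 × 0.0075029 ÷ 0.11185 = 0.975270
Product < 1; profitable direction is HKD → CHF → JPY → HKD.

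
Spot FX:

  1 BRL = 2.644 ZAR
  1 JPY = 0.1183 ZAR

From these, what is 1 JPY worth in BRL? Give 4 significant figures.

1 JPY × 0.1183 = 0.1183 ZAR
0.1183 ZAR ÷ 2.644 = 0.0447428 BRL

JPY/BRL = 0.04474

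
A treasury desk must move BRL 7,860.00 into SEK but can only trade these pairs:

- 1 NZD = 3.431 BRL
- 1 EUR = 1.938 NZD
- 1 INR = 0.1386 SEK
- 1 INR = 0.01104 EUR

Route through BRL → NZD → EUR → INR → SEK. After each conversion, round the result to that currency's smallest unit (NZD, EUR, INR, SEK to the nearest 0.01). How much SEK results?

BRL 7,860.00 ÷ 3.431 = NZD 2,290.88
NZD 2,290.88 ÷ 1.938 = EUR 1,182.08
EUR 1,182.08 ÷ 0.01104 = INR 107,072.46
INR 107,072.46 × 0.1386 = SEK 14,840.24

SEK 14,840.24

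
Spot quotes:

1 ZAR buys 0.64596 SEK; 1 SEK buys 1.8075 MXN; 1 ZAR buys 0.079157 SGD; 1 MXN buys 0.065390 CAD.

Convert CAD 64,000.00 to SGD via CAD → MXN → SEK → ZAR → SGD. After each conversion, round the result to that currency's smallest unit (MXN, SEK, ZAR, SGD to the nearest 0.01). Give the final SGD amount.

CAD 64,000.00 ÷ 0.065390 = MXN 978,742.93
MXN 978,742.93 ÷ 1.8075 = SEK 541,489.86
SEK 541,489.86 ÷ 0.64596 = ZAR 838,271.50
ZAR 838,271.50 × 0.079157 = SGD 66,355.06

SGD 66,355.06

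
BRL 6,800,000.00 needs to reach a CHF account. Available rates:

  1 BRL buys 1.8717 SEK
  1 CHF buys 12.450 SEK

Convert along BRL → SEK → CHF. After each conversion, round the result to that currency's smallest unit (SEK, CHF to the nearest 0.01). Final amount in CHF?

CHF 1,022,293.98

BRL 6,800,000.00 × 1.8717 = SEK 12,727,560.00
SEK 12,727,560.00 ÷ 12.450 = CHF 1,022,293.98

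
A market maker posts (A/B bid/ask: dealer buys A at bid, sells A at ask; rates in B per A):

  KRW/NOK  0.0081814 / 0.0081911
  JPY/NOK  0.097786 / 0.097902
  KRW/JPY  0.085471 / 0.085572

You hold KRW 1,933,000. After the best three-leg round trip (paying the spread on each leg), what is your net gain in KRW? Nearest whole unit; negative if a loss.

Best loop KRW → JPY → NOK → KRW:
KRW 1,933,000 × 0.085471 (sell KRW at bid) = JPY 165,215
JPY 165,215 × 0.097786 (sell JPY at bid) = NOK 16,155.76
NOK 16,155.76 ÷ 0.0081911 (buy KRW at ask) = KRW 1,972,355

Net profit: KRW 39,355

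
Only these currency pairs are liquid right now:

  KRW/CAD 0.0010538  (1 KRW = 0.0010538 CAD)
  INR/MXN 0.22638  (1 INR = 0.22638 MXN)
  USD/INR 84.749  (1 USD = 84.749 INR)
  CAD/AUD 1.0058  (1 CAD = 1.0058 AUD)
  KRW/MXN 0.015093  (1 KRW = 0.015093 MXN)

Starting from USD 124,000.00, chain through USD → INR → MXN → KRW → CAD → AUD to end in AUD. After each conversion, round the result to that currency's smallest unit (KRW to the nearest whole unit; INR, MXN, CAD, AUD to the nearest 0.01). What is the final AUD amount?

AUD 167,066.20

USD 124,000.00 × 84.749 = INR 10,508,876.00
INR 10,508,876.00 × 0.22638 = MXN 2,378,999.35
MXN 2,378,999.35 ÷ 0.015093 = KRW 157,622,696
KRW 157,622,696 × 0.0010538 = CAD 166,102.80
CAD 166,102.80 × 1.0058 = AUD 167,066.20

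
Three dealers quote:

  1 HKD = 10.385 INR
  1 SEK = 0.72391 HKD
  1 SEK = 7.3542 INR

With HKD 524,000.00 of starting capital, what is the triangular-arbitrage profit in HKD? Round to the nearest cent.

Profitable loop is HKD → INR → SEK → HKD:
HKD 524,000.00 × 10.385 = INR 5,441,740.00
INR 5,441,740.00 ÷ 7.3542 = SEK 739,949.96
SEK 739,949.96 × 0.72391 = HKD 535,657.18
Profit = HKD 535,657.18 − HKD 524,000.00

Profit: HKD 11,657.18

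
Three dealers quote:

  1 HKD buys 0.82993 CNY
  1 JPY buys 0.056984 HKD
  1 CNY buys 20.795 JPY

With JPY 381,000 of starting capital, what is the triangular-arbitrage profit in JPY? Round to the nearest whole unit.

Profit: JPY 6,411

Profitable loop is JPY → CNY → HKD → JPY:
JPY 381,000 ÷ 20.795 = CNY 18,321.71
CNY 18,321.71 ÷ 0.82993 = HKD 22,076.21
HKD 22,076.21 ÷ 0.056984 = JPY 387,411
Profit = JPY 387,411 − JPY 381,000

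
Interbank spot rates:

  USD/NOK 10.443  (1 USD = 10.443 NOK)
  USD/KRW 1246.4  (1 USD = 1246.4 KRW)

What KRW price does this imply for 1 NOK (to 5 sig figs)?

1 NOK ÷ 10.443 = 0.0957579 USD
0.0957579 USD × 1246.4 = 119.353 KRW

NOK/KRW = 119.35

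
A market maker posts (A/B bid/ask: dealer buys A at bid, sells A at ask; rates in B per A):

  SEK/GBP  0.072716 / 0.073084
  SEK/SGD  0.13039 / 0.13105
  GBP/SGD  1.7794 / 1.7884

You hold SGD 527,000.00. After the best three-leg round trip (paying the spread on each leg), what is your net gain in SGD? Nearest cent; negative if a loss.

Best loop SGD → GBP → SEK → SGD:
SGD 527,000.00 ÷ 1.7884 (buy GBP at ask) = GBP 294,676.81
GBP 294,676.81 ÷ 0.073084 (buy SEK at ask) = SEK 4,032,028.98
SEK 4,032,028.98 × 0.13039 (sell SEK at bid) = SGD 525,736.26

Net result: SGD -1,263.74 (no profitable arbitrage after spreads)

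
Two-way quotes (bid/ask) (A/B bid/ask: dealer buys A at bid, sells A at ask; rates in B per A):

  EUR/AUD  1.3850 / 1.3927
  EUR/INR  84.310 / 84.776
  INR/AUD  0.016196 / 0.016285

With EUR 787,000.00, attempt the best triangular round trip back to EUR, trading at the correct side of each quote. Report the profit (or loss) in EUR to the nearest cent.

Net profit: EUR 2,521.25

Best loop EUR → AUD → INR → EUR:
EUR 787,000.00 × 1.3850 (sell EUR at bid) = AUD 1,089,995.00
AUD 1,089,995.00 ÷ 0.016285 (buy INR at ask) = INR 66,932,453.18
INR 66,932,453.18 ÷ 84.776 (buy EUR at ask) = EUR 789,521.25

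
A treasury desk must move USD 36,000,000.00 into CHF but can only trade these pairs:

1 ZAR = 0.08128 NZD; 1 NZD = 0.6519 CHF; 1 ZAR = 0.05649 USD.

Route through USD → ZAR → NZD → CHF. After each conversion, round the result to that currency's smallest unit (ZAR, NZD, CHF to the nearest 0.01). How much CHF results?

CHF 33,767,242.91

USD 36,000,000.00 ÷ 0.05649 = ZAR 637,280,934.68
ZAR 637,280,934.68 × 0.08128 = NZD 51,798,194.37
NZD 51,798,194.37 × 0.6519 = CHF 33,767,242.91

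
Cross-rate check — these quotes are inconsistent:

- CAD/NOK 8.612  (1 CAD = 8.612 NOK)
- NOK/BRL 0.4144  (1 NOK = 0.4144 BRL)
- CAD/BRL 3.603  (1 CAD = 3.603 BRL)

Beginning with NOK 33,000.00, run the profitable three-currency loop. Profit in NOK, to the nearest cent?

Profit: NOK 316.12

Profitable loop is NOK → CAD → BRL → NOK:
NOK 33,000.00 ÷ 8.612 = CAD 3,831.86
CAD 3,831.86 × 3.603 = BRL 13,806.20
BRL 13,806.20 ÷ 0.4144 = NOK 33,316.12
Profit = NOK 33,316.12 − NOK 33,000.00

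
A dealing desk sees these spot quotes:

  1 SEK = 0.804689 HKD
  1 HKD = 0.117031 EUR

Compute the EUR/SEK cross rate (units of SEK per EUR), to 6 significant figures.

1 EUR ÷ 0.117031 = 8.54474 HKD
8.54474 HKD ÷ 0.804689 = 10.6187 SEK

EUR/SEK = 10.6187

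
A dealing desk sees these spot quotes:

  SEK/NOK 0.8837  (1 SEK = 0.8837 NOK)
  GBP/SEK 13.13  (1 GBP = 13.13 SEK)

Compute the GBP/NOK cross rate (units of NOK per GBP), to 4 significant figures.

GBP/NOK = 11.60

1 GBP × 13.13 = 13.13 SEK
13.13 SEK × 0.8837 = 11.603 NOK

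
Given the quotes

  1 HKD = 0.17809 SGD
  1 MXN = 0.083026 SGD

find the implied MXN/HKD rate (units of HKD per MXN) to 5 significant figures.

1 MXN × 0.083026 = 0.083026 SGD
0.083026 SGD ÷ 0.17809 = 0.466202 HKD

MXN/HKD = 0.46620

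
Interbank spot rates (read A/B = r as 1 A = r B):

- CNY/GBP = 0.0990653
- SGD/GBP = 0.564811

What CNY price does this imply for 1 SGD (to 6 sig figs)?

1 SGD × 0.564811 = 0.564811 GBP
0.564811 GBP ÷ 0.0990653 = 5.7014 CNY

SGD/CNY = 5.70140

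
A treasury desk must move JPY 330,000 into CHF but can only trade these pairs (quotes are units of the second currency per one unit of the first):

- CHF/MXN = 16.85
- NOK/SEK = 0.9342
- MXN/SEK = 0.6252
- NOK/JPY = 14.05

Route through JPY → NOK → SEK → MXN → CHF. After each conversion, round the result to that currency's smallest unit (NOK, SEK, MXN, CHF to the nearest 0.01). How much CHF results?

JPY 330,000 ÷ 14.05 = NOK 23,487.54
NOK 23,487.54 × 0.9342 = SEK 21,942.06
SEK 21,942.06 ÷ 0.6252 = MXN 35,096.07
MXN 35,096.07 ÷ 16.85 = CHF 2,082.85

CHF 2,082.85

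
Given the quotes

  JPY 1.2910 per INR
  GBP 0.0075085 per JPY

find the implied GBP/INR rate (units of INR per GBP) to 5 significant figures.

GBP/INR = 103.16

1 GBP ÷ 0.0075085 = 133.182 JPY
133.182 JPY ÷ 1.2910 = 103.162 INR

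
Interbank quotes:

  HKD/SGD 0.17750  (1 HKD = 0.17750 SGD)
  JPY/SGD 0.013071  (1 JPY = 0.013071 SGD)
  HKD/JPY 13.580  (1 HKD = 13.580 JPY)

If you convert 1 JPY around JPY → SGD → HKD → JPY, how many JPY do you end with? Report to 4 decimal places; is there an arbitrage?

1.0000 (no arbitrage)

Around JPY → SGD → HKD → JPY: 1 × 0.013071 ÷ 0.17750 × 13.580 = 1.000024
Product ≈ 1 (deviation 0.002%, within rounding noise).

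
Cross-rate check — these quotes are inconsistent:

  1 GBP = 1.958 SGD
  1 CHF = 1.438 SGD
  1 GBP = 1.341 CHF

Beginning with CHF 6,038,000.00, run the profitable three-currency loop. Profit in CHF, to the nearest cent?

Profit: CHF 92,813.88

Profitable loop is CHF → GBP → SGD → CHF:
CHF 6,038,000.00 ÷ 1.341 = GBP 4,502,609.99
GBP 4,502,609.99 × 1.958 = SGD 8,816,110.37
SGD 8,816,110.37 ÷ 1.438 = CHF 6,130,813.88
Profit = CHF 6,130,813.88 − CHF 6,038,000.00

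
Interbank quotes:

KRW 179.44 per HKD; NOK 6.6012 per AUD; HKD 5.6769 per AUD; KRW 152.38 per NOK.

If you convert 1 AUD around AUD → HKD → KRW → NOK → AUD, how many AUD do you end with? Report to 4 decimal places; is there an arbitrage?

1.0127 (arbitrage exists)

Around AUD → HKD → KRW → NOK → AUD: 1 × 5.6769 × 179.44 ÷ 152.38 ÷ 6.6012 = 1.012697
Product > 1; profitable direction is AUD → HKD → KRW → NOK → AUD.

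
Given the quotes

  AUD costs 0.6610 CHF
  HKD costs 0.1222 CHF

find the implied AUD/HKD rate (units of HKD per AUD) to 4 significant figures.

AUD/HKD = 5.409

1 AUD × 0.6610 = 0.661 CHF
0.661 CHF ÷ 0.1222 = 5.40917 HKD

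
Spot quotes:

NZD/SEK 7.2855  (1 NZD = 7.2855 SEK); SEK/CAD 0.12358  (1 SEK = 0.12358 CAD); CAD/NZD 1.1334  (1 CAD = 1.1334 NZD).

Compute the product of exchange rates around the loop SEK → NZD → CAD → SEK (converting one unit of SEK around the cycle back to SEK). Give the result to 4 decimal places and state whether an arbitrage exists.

Around SEK → NZD → CAD → SEK: 1 ÷ 7.2855 ÷ 1.1334 ÷ 0.12358 = 0.979962
Product < 1; profitable direction is SEK → CAD → NZD → SEK.

0.9800 (arbitrage exists)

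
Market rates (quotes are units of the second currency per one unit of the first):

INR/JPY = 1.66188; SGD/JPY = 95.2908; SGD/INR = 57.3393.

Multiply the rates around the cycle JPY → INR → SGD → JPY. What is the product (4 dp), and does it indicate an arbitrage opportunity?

Around JPY → INR → SGD → JPY: 1 ÷ 1.66188 ÷ 57.3393 × 95.2908 = 0.999998
Product ≈ 1 (deviation 0.000%, within rounding noise).

1.0000 (no arbitrage)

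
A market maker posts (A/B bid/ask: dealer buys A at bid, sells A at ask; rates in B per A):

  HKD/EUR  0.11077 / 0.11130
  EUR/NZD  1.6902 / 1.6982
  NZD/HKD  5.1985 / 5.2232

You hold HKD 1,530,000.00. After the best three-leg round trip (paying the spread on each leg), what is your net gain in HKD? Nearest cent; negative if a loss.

Net profit: HKD 19,782.58

Best loop HKD → NZD → EUR → HKD:
HKD 1,530,000.00 ÷ 5.2232 (buy NZD at ask) = NZD 292,923.88
NZD 292,923.88 ÷ 1.6982 (buy EUR at ask) = EUR 172,490.80
EUR 172,490.80 ÷ 0.11130 (buy HKD at ask) = HKD 1,549,782.58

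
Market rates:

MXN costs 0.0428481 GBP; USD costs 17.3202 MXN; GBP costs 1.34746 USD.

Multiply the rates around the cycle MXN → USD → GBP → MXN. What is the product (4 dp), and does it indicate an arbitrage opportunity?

Around MXN → USD → GBP → MXN: 1 ÷ 17.3202 ÷ 1.34746 ÷ 0.0428481 = 0.999999
Product ≈ 1 (deviation 0.000%, within rounding noise).

1.0000 (no arbitrage)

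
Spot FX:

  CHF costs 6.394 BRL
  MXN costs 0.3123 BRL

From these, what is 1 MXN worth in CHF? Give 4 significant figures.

MXN/CHF = 0.04884

1 MXN × 0.3123 = 0.3123 BRL
0.3123 BRL ÷ 6.394 = 0.0488427 CHF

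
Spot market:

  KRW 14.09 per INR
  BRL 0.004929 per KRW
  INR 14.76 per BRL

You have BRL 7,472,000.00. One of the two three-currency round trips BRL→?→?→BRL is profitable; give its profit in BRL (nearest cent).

Profit: BRL 187,369.69

Profitable loop is BRL → INR → KRW → BRL:
BRL 7,472,000.00 × 14.76 = INR 110,286,720.00
INR 110,286,720.00 × 14.09 = KRW 1,553,939,885
KRW 1,553,939,885 × 0.004929 = BRL 7,659,369.69
Profit = BRL 7,659,369.69 − BRL 7,472,000.00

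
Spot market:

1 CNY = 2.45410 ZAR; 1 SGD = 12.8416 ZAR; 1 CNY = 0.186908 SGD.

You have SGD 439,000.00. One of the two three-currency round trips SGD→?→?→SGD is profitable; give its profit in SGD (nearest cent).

Profit: SGD 9,858.80

Profitable loop is SGD → CNY → ZAR → SGD:
SGD 439,000.00 ÷ 0.186908 = CNY 2,348,749.12
CNY 2,348,749.12 × 2.45410 = ZAR 5,764,065.21
ZAR 5,764,065.21 ÷ 12.8416 = SGD 448,858.80
Profit = SGD 448,858.80 − SGD 439,000.00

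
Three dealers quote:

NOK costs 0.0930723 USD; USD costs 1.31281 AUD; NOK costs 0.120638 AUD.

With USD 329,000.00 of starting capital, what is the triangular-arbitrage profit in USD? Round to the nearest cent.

Profit: USD 4,222.33

Profitable loop is USD → AUD → NOK → USD:
USD 329,000.00 × 1.31281 = AUD 431,914.49
AUD 431,914.49 ÷ 0.120638 = NOK 3,580,252.41
NOK 3,580,252.41 × 0.0930723 = USD 333,222.33
Profit = USD 333,222.33 − USD 329,000.00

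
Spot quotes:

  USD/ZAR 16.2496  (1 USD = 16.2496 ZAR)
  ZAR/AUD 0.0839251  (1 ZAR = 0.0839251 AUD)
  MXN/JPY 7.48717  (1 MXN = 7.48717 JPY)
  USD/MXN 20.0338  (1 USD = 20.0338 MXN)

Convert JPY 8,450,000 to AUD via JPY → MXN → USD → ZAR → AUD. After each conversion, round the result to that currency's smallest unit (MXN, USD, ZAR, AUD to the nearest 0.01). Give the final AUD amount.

AUD 76,826.35

JPY 8,450,000 ÷ 7.48717 = MXN 1,128,597.32
MXN 1,128,597.32 ÷ 20.0338 = USD 56,334.66
USD 56,334.66 × 16.2496 = ZAR 915,415.69
ZAR 915,415.69 × 0.0839251 = AUD 76,826.35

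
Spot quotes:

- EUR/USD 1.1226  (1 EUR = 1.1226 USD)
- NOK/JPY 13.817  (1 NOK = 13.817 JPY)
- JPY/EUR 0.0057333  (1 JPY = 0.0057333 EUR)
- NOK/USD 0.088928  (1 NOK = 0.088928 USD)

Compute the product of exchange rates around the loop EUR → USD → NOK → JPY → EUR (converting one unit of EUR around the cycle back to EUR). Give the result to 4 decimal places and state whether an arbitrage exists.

1.0000 (no arbitrage)

Around EUR → USD → NOK → JPY → EUR: 1 × 1.1226 ÷ 0.088928 × 13.817 × 0.0057333 = 1.000011
Product ≈ 1 (deviation 0.001%, within rounding noise).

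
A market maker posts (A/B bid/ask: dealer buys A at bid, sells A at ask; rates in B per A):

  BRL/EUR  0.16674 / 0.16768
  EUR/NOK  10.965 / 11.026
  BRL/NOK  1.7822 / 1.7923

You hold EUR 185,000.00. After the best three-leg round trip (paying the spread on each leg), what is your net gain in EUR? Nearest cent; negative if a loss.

Net profit: EUR 3,716.32

Best loop EUR → NOK → BRL → EUR:
EUR 185,000.00 × 10.965 (sell EUR at bid) = NOK 2,028,525.00
NOK 2,028,525.00 ÷ 1.7923 (buy BRL at ask) = BRL 1,131,799.92
BRL 1,131,799.92 × 0.16674 (sell BRL at bid) = EUR 188,716.32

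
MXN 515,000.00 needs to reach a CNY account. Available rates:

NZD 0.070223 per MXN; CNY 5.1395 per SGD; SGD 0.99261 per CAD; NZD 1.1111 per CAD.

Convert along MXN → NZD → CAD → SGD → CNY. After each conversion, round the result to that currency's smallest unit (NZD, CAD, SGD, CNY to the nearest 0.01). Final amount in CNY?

CNY 166,047.74

MXN 515,000.00 × 0.070223 = NZD 36,164.84
NZD 36,164.84 ÷ 1.1111 = CAD 32,548.68
CAD 32,548.68 × 0.99261 = SGD 32,308.15
SGD 32,308.15 × 5.1395 = CNY 166,047.74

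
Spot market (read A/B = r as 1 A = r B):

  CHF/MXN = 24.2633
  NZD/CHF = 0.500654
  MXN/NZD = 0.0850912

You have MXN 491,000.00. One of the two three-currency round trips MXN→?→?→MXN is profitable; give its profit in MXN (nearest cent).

Profitable loop is MXN → NZD → CHF → MXN:
MXN 491,000.00 × 0.0850912 = NZD 41,779.78
NZD 41,779.78 × 0.500654 = CHF 20,917.21
CHF 20,917.21 × 24.2633 = MXN 507,520.63
Profit = MXN 507,520.63 − MXN 491,000.00

Profit: MXN 16,520.63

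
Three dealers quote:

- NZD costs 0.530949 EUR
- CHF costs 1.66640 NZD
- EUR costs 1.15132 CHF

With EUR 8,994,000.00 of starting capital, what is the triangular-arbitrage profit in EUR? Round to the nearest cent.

Profit: EUR 167,803.99

Profitable loop is EUR → CHF → NZD → EUR:
EUR 8,994,000.00 × 1.15132 = CHF 10,354,972.08
CHF 10,354,972.08 × 1.66640 = NZD 17,255,525.47
NZD 17,255,525.47 × 0.530949 = EUR 9,161,803.99
Profit = EUR 9,161,803.99 − EUR 8,994,000.00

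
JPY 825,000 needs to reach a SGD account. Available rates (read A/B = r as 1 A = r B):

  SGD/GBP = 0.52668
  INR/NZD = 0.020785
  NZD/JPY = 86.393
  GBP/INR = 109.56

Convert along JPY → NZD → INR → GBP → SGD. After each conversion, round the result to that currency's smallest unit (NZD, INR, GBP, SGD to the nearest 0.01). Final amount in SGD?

SGD 7,962.08

JPY 825,000 ÷ 86.393 = NZD 9,549.38
NZD 9,549.38 ÷ 0.020785 = INR 459,436.13
INR 459,436.13 ÷ 109.56 = GBP 4,193.47
GBP 4,193.47 ÷ 0.52668 = SGD 7,962.08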